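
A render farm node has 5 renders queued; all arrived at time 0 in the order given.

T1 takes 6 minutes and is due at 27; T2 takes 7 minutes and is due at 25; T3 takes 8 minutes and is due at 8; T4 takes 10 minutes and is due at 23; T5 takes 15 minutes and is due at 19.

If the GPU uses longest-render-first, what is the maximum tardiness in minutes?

25

LPT (decreasing processing time): T5 T4 T3 T2 T1.
T5: 0→15, due 19, tardiness 0
T4: 15→25, due 23, tardiness 2
T3: 25→33, due 8, tardiness 25
T2: 33→40, due 25, tardiness 15
T1: 40→46, due 27, tardiness 19
Maximum = 25.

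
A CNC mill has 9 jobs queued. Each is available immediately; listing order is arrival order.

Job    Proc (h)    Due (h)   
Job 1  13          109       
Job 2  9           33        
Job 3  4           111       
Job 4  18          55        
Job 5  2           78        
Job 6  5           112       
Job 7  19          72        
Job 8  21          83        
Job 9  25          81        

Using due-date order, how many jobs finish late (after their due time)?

2

EDD (increasing due date): Job 2 Job 4 Job 7 Job 5 Job 9 Job 8 Job 1 Job 3 Job 6.
Job 2: 0→9, due 33, tardiness 0
Job 4: 9→27, due 55, tardiness 0
Job 7: 27→46, due 72, tardiness 0
Job 5: 46→48, due 78, tardiness 0
Job 9: 48→73, due 81, tardiness 0
Job 8: 73→94, due 83, tardiness 11
Job 1: 94→107, due 109, tardiness 0
Job 3: 107→111, due 111, tardiness 0
Job 6: 111→116, due 112, tardiness 4
Late jobs: 2.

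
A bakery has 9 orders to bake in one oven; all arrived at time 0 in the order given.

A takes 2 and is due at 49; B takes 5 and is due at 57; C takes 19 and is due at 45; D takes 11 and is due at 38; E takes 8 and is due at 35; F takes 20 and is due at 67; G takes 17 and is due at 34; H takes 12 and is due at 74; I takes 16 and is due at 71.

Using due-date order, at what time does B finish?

EDD (increasing due date): G E D C A B F I H.
G: 0→17
E: 17→25
D: 25→36
C: 36→55
A: 55→57
B: 57→62

62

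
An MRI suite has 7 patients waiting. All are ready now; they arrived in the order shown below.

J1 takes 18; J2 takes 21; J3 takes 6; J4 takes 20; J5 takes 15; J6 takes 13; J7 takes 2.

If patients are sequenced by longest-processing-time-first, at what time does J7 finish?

95

LPT (decreasing processing time): J2 J4 J1 J5 J6 J3 J7.
J2: 0→21
J4: 21→41
J1: 41→59
J5: 59→74
J6: 74→87
J3: 87→93
J7: 93→95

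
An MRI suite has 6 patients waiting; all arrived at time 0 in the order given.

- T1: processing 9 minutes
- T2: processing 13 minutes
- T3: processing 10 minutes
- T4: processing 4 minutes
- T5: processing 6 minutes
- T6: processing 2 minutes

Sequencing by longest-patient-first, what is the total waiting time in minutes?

148

LPT (decreasing processing time): T2 T3 T1 T5 T4 T6.
T2: waits 0, runs 0→13
T3: waits 13, runs 13→23
T1: waits 23, runs 23→32
T5: waits 32, runs 32→38
T4: waits 38, runs 38→42
T6: waits 42, runs 42→44
Sum = 0+13+23+32+38+42 = 148.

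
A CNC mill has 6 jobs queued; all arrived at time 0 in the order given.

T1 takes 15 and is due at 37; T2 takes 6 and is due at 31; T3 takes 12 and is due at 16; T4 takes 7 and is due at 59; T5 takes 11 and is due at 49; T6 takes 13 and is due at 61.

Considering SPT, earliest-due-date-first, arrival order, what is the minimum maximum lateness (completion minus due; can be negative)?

SPT (increasing processing time): T2 T4 T5 T3 T6 T1.
T2: 0→6, due 31, lateness -25
T4: 6→13, due 59, lateness -46
T5: 13→24, due 49, lateness -25
T3: 24→36, due 16, lateness 20
T6: 36→49, due 61, lateness -12
T1: 49→64, due 37, lateness 27
Maximum = 27.
EDD (increasing due date): T3 T2 T1 T5 T4 T6.
T3: 0→12, due 16, lateness -4
T2: 12→18, due 31, lateness -13
T1: 18→33, due 37, lateness -4
T5: 33→44, due 49, lateness -5
T4: 44→51, due 59, lateness -8
T6: 51→64, due 61, lateness 3
Maximum = 3.
FIFO (arrival order): T1 T2 T3 T4 T5 T6.
T1: 0→15, due 37, lateness -22
T2: 15→21, due 31, lateness -10
T3: 21→33, due 16, lateness 17
T4: 33→40, due 59, lateness -19
T5: 40→51, due 49, lateness 2
T6: 51→64, due 61, lateness 3
Maximum = 17.
SPT 27, EDD 3, FIFO 17 → minimum 3.

3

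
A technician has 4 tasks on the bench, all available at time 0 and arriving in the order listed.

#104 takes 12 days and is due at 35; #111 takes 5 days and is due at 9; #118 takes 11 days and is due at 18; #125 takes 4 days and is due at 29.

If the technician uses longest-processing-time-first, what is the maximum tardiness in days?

LPT (decreasing processing time): #104 #118 #111 #125.
#104: 0→12, due 35, tardiness 0
#118: 12→23, due 18, tardiness 5
#111: 23→28, due 9, tardiness 19
#125: 28→32, due 29, tardiness 3
Maximum = 19.

19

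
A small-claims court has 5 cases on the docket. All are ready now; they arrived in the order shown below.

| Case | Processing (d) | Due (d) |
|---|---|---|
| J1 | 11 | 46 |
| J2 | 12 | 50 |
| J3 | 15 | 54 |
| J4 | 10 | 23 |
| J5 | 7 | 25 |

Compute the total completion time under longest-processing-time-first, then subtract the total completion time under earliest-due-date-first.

33

LPT (decreasing processing time): J3 J2 J1 J4 J5.
J3: 0→15
J2: 15→27
J1: 27→38
J4: 38→48
J5: 48→55
Sum = 15+27+38+48+55 = 183.
EDD (increasing due date): J4 J5 J1 J2 J3.
J4: 0→10
J5: 10→17
J1: 17→28
J2: 28→40
J3: 40→55
Sum = 10+17+28+40+55 = 150.
Difference = 183 − 150 = 33.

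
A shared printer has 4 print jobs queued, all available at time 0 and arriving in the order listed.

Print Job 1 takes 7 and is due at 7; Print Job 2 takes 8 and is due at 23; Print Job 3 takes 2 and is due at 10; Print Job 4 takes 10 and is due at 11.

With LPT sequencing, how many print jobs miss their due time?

2

LPT (decreasing processing time): Print Job 4 Print Job 2 Print Job 1 Print Job 3.
Print Job 4: 0→10, due 11, tardiness 0
Print Job 2: 10→18, due 23, tardiness 0
Print Job 1: 18→25, due 7, tardiness 18
Print Job 3: 25→27, due 10, tardiness 17
Late print jobs: 2.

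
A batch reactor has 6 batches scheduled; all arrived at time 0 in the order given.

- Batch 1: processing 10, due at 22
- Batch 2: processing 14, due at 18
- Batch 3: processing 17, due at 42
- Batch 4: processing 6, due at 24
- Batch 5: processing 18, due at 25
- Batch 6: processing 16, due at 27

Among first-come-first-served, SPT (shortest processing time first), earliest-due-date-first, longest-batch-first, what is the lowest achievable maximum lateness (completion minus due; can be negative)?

FIFO (arrival order): Batch 1 Batch 2 Batch 3 Batch 4 Batch 5 Batch 6.
Batch 1: 0→10, due 22, lateness -12
Batch 2: 10→24, due 18, lateness 6
Batch 3: 24→41, due 42, lateness -1
Batch 4: 41→47, due 24, lateness 23
Batch 5: 47→65, due 25, lateness 40
Batch 6: 65→81, due 27, lateness 54
Maximum = 54.
SPT (increasing processing time): Batch 4 Batch 1 Batch 2 Batch 6 Batch 3 Batch 5.
Batch 4: 0→6, due 24, lateness -18
Batch 1: 6→16, due 22, lateness -6
Batch 2: 16→30, due 18, lateness 12
Batch 6: 30→46, due 27, lateness 19
Batch 3: 46→63, due 42, lateness 21
Batch 5: 63→81, due 25, lateness 56
Maximum = 56.
EDD (increasing due date): Batch 2 Batch 1 Batch 4 Batch 5 Batch 6 Batch 3.
Batch 2: 0→14, due 18, lateness -4
Batch 1: 14→24, due 22, lateness 2
Batch 4: 24→30, due 24, lateness 6
Batch 5: 30→48, due 25, lateness 23
Batch 6: 48→64, due 27, lateness 37
Batch 3: 64→81, due 42, lateness 39
Maximum = 39.
LPT (decreasing processing time): Batch 5 Batch 3 Batch 6 Batch 2 Batch 1 Batch 4.
Batch 5: 0→18, due 25, lateness -7
Batch 3: 18→35, due 42, lateness -7
Batch 6: 35→51, due 27, lateness 24
Batch 2: 51→65, due 18, lateness 47
Batch 1: 65→75, due 22, lateness 53
Batch 4: 75→81, due 24, lateness 57
Maximum = 57.
FIFO 54, SPT 56, EDD 39, LPT 57 → minimum 39.

39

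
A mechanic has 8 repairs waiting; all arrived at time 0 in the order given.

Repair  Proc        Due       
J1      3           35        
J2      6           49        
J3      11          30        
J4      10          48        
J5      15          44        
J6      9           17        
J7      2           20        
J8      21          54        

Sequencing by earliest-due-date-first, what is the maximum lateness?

23

EDD (increasing due date): J6 J7 J3 J1 J5 J4 J2 J8.
J6: 0→9, due 17, lateness -8
J7: 9→11, due 20, lateness -9
J3: 11→22, due 30, lateness -8
J1: 22→25, due 35, lateness -10
J5: 25→40, due 44, lateness -4
J4: 40→50, due 48, lateness 2
J2: 50→56, due 49, lateness 7
J8: 56→77, due 54, lateness 23
Maximum = 23.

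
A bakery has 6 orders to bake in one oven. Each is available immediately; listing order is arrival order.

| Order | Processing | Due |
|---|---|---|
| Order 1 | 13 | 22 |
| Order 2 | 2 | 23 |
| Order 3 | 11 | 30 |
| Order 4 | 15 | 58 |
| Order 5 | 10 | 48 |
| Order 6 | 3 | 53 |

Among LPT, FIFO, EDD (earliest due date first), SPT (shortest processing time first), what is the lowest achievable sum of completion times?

LPT (decreasing processing time): Order 4 Order 1 Order 3 Order 5 Order 6 Order 2.
Order 4: 0→15
Order 1: 15→28
Order 3: 28→39
Order 5: 39→49
Order 6: 49→52
Order 2: 52→54
Sum = 15+28+39+49+52+54 = 237.
FIFO (arrival order): Order 1 Order 2 Order 3 Order 4 Order 5 Order 6.
Order 1: 0→13
Order 2: 13→15
Order 3: 15→26
Order 4: 26→41
Order 5: 41→51
Order 6: 51→54
Sum = 13+15+26+41+51+54 = 200.
EDD (increasing due date): Order 1 Order 2 Order 3 Order 5 Order 6 Order 4.
Order 1: 0→13
Order 2: 13→15
Order 3: 15→26
Order 5: 26→36
Order 6: 36→39
Order 4: 39→54
Sum = 13+15+26+36+39+54 = 183.
SPT (increasing processing time): Order 2 Order 6 Order 5 Order 3 Order 1 Order 4.
Order 2: 0→2
Order 6: 2→5
Order 5: 5→15
Order 3: 15→26
Order 1: 26→39
Order 4: 39→54
Sum = 2+5+15+26+39+54 = 141.
LPT 237, FIFO 200, EDD 183, SPT 141 → minimum 141.

141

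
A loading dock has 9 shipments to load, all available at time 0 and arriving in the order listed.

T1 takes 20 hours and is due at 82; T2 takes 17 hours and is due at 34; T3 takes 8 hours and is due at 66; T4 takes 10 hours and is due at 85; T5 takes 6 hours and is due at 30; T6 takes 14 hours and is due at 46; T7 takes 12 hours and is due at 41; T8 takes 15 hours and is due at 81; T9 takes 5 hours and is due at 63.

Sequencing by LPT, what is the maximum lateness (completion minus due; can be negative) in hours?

72

LPT (decreasing processing time): T1 T2 T8 T6 T7 T4 T3 T5 T9.
T1: 0→20, due 82, lateness -62
T2: 20→37, due 34, lateness 3
T8: 37→52, due 81, lateness -29
T6: 52→66, due 46, lateness 20
T7: 66→78, due 41, lateness 37
T4: 78→88, due 85, lateness 3
T3: 88→96, due 66, lateness 30
T5: 96→102, due 30, lateness 72
T9: 102→107, due 63, lateness 44
Maximum = 72.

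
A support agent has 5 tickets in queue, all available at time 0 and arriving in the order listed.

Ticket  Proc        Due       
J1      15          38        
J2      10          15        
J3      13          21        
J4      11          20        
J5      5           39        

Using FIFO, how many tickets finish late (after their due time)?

FIFO (arrival order): J1 J2 J3 J4 J5.
J1: 0→15, due 38, tardiness 0
J2: 15→25, due 15, tardiness 10
J3: 25→38, due 21, tardiness 17
J4: 38→49, due 20, tardiness 29
J5: 49→54, due 39, tardiness 15
Late tickets: 4.

4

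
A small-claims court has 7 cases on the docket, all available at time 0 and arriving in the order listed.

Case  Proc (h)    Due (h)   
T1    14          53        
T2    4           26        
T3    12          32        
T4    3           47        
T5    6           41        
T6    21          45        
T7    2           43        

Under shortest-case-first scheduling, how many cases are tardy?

SPT (increasing processing time): T7 T4 T2 T5 T3 T1 T6.
T7: 0→2, due 43, tardiness 0
T4: 2→5, due 47, tardiness 0
T2: 5→9, due 26, tardiness 0
T5: 9→15, due 41, tardiness 0
T3: 15→27, due 32, tardiness 0
T1: 27→41, due 53, tardiness 0
T6: 41→62, due 45, tardiness 17
Late cases: 1.

1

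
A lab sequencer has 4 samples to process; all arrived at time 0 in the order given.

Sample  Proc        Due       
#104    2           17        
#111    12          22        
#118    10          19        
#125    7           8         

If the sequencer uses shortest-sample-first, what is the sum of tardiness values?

10

SPT (increasing processing time): #104 #125 #118 #111.
#104: 0→2, due 17, tardiness 0
#125: 2→9, due 8, tardiness 1
#118: 9→19, due 19, tardiness 0
#111: 19→31, due 22, tardiness 9
Sum = 0+1+0+9 = 10.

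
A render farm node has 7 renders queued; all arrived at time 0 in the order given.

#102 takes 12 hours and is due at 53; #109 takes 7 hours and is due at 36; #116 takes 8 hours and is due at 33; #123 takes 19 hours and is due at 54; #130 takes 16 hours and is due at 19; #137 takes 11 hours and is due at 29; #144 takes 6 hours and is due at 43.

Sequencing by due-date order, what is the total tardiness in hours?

EDD (increasing due date): #130 #137 #116 #109 #144 #102 #123.
#130: 0→16, due 19, tardiness 0
#137: 16→27, due 29, tardiness 0
#116: 27→35, due 33, tardiness 2
#109: 35→42, due 36, tardiness 6
#144: 42→48, due 43, tardiness 5
#102: 48→60, due 53, tardiness 7
#123: 60→79, due 54, tardiness 25
Sum = 0+0+2+6+5+7+25 = 45.

45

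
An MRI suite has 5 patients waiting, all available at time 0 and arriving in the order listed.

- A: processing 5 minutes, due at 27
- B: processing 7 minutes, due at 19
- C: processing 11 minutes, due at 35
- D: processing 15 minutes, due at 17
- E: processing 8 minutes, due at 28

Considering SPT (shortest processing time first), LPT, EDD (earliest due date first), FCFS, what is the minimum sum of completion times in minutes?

SPT (increasing processing time): A B E C D.
A: 0→5
B: 5→12
E: 12→20
C: 20→31
D: 31→46
Sum = 5+12+20+31+46 = 114.
LPT (decreasing processing time): D C E B A.
D: 0→15
C: 15→26
E: 26→34
B: 34→41
A: 41→46
Sum = 15+26+34+41+46 = 162.
EDD (increasing due date): D B A E C.
D: 0→15
B: 15→22
A: 22→27
E: 27→35
C: 35→46
Sum = 15+22+27+35+46 = 145.
FIFO (arrival order): A B C D E.
A: 0→5
B: 5→12
C: 12→23
D: 23→38
E: 38→46
Sum = 5+12+23+38+46 = 124.
SPT 114, LPT 162, EDD 145, FIFO 124 → minimum 114.

114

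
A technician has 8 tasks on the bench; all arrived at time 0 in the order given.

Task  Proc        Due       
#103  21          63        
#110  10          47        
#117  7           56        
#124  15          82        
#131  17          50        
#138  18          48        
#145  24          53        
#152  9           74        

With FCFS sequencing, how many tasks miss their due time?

4

FIFO (arrival order): #103 #110 #117 #124 #131 #138 #145 #152.
#103: 0→21, due 63, tardiness 0
#110: 21→31, due 47, tardiness 0
#117: 31→38, due 56, tardiness 0
#124: 38→53, due 82, tardiness 0
#131: 53→70, due 50, tardiness 20
#138: 70→88, due 48, tardiness 40
#145: 88→112, due 53, tardiness 59
#152: 112→121, due 74, tardiness 47
Late tasks: 4.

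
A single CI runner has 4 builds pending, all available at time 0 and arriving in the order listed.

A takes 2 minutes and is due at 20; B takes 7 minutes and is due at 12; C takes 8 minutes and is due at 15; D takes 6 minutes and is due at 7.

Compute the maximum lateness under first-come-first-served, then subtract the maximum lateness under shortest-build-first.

8

FIFO (arrival order): A B C D.
A: 0→2, due 20, lateness -18
B: 2→9, due 12, lateness -3
C: 9→17, due 15, lateness 2
D: 17→23, due 7, lateness 16
Maximum = 16.
SPT (increasing processing time): A D B C.
A: 0→2, due 20, lateness -18
D: 2→8, due 7, lateness 1
B: 8→15, due 12, lateness 3
C: 15→23, due 15, lateness 8
Maximum = 8.
Difference = 16 − 8 = 8.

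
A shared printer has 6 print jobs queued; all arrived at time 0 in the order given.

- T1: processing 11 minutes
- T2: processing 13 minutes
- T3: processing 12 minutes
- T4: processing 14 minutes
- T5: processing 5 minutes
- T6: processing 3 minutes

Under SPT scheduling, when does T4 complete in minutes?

SPT (increasing processing time): T6 T5 T1 T3 T2 T4.
T6: 0→3
T5: 3→8
T1: 8→19
T3: 19→31
T2: 31→44
T4: 44→58

58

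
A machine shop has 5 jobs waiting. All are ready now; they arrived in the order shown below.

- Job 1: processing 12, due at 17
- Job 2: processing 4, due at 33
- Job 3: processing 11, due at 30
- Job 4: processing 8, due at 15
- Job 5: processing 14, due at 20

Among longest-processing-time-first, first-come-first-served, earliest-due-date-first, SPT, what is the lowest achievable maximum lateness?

LPT (decreasing processing time): Job 5 Job 1 Job 3 Job 4 Job 2.
Job 5: 0→14, due 20, lateness -6
Job 1: 14→26, due 17, lateness 9
Job 3: 26→37, due 30, lateness 7
Job 4: 37→45, due 15, lateness 30
Job 2: 45→49, due 33, lateness 16
Maximum = 30.
FIFO (arrival order): Job 1 Job 2 Job 3 Job 4 Job 5.
Job 1: 0→12, due 17, lateness -5
Job 2: 12→16, due 33, lateness -17
Job 3: 16→27, due 30, lateness -3
Job 4: 27→35, due 15, lateness 20
Job 5: 35→49, due 20, lateness 29
Maximum = 29.
EDD (increasing due date): Job 4 Job 1 Job 5 Job 3 Job 2.
Job 4: 0→8, due 15, lateness -7
Job 1: 8→20, due 17, lateness 3
Job 5: 20→34, due 20, lateness 14
Job 3: 34→45, due 30, lateness 15
Job 2: 45→49, due 33, lateness 16
Maximum = 16.
SPT (increasing processing time): Job 2 Job 4 Job 3 Job 1 Job 5.
Job 2: 0→4, due 33, lateness -29
Job 4: 4→12, due 15, lateness -3
Job 3: 12→23, due 30, lateness -7
Job 1: 23→35, due 17, lateness 18
Job 5: 35→49, due 20, lateness 29
Maximum = 29.
LPT 30, FIFO 29, EDD 16, SPT 29 → minimum 16.

16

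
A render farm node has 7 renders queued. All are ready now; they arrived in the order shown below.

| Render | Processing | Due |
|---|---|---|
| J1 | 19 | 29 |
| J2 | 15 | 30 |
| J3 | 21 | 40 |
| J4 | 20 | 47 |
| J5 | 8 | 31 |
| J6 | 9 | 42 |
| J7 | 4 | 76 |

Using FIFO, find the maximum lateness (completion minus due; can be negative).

52

FIFO (arrival order): J1 J2 J3 J4 J5 J6 J7.
J1: 0→19, due 29, lateness -10
J2: 19→34, due 30, lateness 4
J3: 34→55, due 40, lateness 15
J4: 55→75, due 47, lateness 28
J5: 75→83, due 31, lateness 52
J6: 83→92, due 42, lateness 50
J7: 92→96, due 76, lateness 20
Maximum = 52.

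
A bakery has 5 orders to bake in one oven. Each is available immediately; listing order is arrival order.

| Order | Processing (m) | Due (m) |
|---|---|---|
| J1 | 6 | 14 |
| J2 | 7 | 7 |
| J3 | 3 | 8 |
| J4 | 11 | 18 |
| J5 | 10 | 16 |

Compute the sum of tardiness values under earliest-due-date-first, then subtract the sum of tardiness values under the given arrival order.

EDD (increasing due date): J2 J3 J1 J5 J4.
J2: 0→7, due 7, tardiness 0
J3: 7→10, due 8, tardiness 2
J1: 10→16, due 14, tardiness 2
J5: 16→26, due 16, tardiness 10
J4: 26→37, due 18, tardiness 19
Sum = 0+2+2+10+19 = 33.
FIFO (arrival order): J1 J2 J3 J4 J5.
J1: 0→6, due 14, tardiness 0
J2: 6→13, due 7, tardiness 6
J3: 13→16, due 8, tardiness 8
J4: 16→27, due 18, tardiness 9
J5: 27→37, due 16, tardiness 21
Sum = 0+6+8+9+21 = 44.
Difference = 33 − 44 = -11.

-11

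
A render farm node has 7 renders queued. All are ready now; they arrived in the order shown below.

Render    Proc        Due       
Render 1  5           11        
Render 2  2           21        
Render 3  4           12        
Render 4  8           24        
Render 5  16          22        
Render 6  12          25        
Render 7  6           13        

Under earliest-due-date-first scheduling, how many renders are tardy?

4

EDD (increasing due date): Render 1 Render 3 Render 7 Render 2 Render 5 Render 4 Render 6.
Render 1: 0→5, due 11, tardiness 0
Render 3: 5→9, due 12, tardiness 0
Render 7: 9→15, due 13, tardiness 2
Render 2: 15→17, due 21, tardiness 0
Render 5: 17→33, due 22, tardiness 11
Render 4: 33→41, due 24, tardiness 17
Render 6: 41→53, due 25, tardiness 28
Late renders: 4.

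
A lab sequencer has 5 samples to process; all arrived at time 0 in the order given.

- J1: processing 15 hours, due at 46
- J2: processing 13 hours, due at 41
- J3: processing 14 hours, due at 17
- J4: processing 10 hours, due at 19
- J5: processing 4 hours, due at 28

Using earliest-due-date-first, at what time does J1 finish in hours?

56

EDD (increasing due date): J3 J4 J5 J2 J1.
J3: 0→14
J4: 14→24
J5: 24→28
J2: 28→41
J1: 41→56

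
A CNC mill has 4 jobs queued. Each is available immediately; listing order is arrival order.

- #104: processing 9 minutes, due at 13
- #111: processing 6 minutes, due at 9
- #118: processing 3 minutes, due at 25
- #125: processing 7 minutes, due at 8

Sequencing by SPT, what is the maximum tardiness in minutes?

SPT (increasing processing time): #118 #111 #125 #104.
#118: 0→3, due 25, tardiness 0
#111: 3→9, due 9, tardiness 0
#125: 9→16, due 8, tardiness 8
#104: 16→25, due 13, tardiness 12
Maximum = 12.

12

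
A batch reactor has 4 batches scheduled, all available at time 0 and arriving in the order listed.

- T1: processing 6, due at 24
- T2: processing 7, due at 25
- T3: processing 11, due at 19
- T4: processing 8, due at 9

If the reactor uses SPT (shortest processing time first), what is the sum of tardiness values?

25

SPT (increasing processing time): T1 T2 T4 T3.
T1: 0→6, due 24, tardiness 0
T2: 6→13, due 25, tardiness 0
T4: 13→21, due 9, tardiness 12
T3: 21→32, due 19, tardiness 13
Sum = 0+0+12+13 = 25.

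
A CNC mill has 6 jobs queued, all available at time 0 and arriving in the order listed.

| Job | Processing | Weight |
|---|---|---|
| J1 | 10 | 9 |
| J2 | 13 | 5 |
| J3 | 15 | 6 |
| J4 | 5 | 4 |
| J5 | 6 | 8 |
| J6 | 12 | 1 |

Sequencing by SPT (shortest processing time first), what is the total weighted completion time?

926

SPT (increasing processing time): J4 J5 J1 J6 J2 J3.
J4: finishes 5, weight 4, w·C = 20
J5: finishes 11, weight 8, w·C = 88
J1: finishes 21, weight 9, w·C = 189
J6: finishes 33, weight 1, w·C = 33
J2: finishes 46, weight 5, w·C = 230
J3: finishes 61, weight 6, w·C = 366
Sum = 20+88+189+33+230+366 = 926.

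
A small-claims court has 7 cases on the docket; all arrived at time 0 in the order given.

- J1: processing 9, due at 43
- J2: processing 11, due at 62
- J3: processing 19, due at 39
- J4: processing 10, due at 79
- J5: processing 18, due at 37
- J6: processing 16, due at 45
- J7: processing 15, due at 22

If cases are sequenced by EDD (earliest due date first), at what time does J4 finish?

EDD (increasing due date): J7 J5 J3 J1 J6 J2 J4.
J7: 0→15
J5: 15→33
J3: 33→52
J1: 52→61
J6: 61→77
J2: 77→88
J4: 88→98

98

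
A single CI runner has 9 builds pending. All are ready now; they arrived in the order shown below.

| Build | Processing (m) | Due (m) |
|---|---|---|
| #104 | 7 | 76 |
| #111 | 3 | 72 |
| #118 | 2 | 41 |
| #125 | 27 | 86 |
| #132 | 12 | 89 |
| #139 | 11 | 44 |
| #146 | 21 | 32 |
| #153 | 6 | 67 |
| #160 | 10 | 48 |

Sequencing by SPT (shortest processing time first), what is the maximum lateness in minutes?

40

SPT (increasing processing time): #118 #111 #153 #104 #160 #139 #132 #146 #125.
#118: 0→2, due 41, lateness -39
#111: 2→5, due 72, lateness -67
#153: 5→11, due 67, lateness -56
#104: 11→18, due 76, lateness -58
#160: 18→28, due 48, lateness -20
#139: 28→39, due 44, lateness -5
#132: 39→51, due 89, lateness -38
#146: 51→72, due 32, lateness 40
#125: 72→99, due 86, lateness 13
Maximum = 40.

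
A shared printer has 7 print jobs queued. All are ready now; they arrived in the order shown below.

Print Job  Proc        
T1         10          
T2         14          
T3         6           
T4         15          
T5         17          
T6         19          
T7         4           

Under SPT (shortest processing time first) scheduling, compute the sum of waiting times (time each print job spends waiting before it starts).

SPT (increasing processing time): T7 T3 T1 T2 T4 T5 T6.
T7: waits 0, runs 0→4
T3: waits 4, runs 4→10
T1: waits 10, runs 10→20
T2: waits 20, runs 20→34
T4: waits 34, runs 34→49
T5: waits 49, runs 49→66
T6: waits 66, runs 66→85
Sum = 0+4+10+20+34+49+66 = 183.

183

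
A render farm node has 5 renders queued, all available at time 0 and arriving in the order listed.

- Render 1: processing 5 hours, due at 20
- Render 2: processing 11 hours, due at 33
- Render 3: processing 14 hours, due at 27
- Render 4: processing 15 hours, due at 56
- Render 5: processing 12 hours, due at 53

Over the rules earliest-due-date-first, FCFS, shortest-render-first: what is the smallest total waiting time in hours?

91

EDD (increasing due date): Render 1 Render 3 Render 2 Render 5 Render 4.
Render 1: waits 0, runs 0→5
Render 3: waits 5, runs 5→19
Render 2: waits 19, runs 19→30
Render 5: waits 30, runs 30→42
Render 4: waits 42, runs 42→57
Sum = 0+5+19+30+42 = 96.
FIFO (arrival order): Render 1 Render 2 Render 3 Render 4 Render 5.
Render 1: waits 0, runs 0→5
Render 2: waits 5, runs 5→16
Render 3: waits 16, runs 16→30
Render 4: waits 30, runs 30→45
Render 5: waits 45, runs 45→57
Sum = 0+5+16+30+45 = 96.
SPT (increasing processing time): Render 1 Render 2 Render 5 Render 3 Render 4.
Render 1: waits 0, runs 0→5
Render 2: waits 5, runs 5→16
Render 5: waits 16, runs 16→28
Render 3: waits 28, runs 28→42
Render 4: waits 42, runs 42→57
Sum = 0+5+16+28+42 = 91.
EDD 96, FIFO 96, SPT 91 → minimum 91.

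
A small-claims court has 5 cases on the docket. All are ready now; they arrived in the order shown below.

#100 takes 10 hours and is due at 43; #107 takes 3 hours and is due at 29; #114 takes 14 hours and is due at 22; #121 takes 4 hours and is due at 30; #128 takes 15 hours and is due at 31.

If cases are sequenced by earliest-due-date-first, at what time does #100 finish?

46

EDD (increasing due date): #114 #107 #121 #128 #100.
#114: 0→14
#107: 14→17
#121: 17→21
#128: 21→36
#100: 36→46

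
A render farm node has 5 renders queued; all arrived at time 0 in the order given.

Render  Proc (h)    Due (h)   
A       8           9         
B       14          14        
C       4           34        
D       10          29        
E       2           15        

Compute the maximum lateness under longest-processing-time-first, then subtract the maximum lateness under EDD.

LPT (decreasing processing time): B D A C E.
B: 0→14, due 14, lateness 0
D: 14→24, due 29, lateness -5
A: 24→32, due 9, lateness 23
C: 32→36, due 34, lateness 2
E: 36→38, due 15, lateness 23
Maximum = 23.
EDD (increasing due date): A B E D C.
A: 0→8, due 9, lateness -1
B: 8→22, due 14, lateness 8
E: 22→24, due 15, lateness 9
D: 24→34, due 29, lateness 5
C: 34→38, due 34, lateness 4
Maximum = 9.
Difference = 23 − 9 = 14.

14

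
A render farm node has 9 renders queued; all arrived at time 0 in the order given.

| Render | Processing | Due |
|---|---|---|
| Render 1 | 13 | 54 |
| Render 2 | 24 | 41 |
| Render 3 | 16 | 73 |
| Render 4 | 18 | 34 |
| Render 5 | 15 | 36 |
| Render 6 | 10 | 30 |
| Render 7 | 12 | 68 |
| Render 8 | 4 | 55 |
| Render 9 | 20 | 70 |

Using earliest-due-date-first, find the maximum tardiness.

EDD (increasing due date): Render 6 Render 4 Render 5 Render 2 Render 1 Render 8 Render 7 Render 9 Render 3.
Render 6: 0→10, due 30, tardiness 0
Render 4: 10→28, due 34, tardiness 0
Render 5: 28→43, due 36, tardiness 7
Render 2: 43→67, due 41, tardiness 26
Render 1: 67→80, due 54, tardiness 26
Render 8: 80→84, due 55, tardiness 29
Render 7: 84→96, due 68, tardiness 28
Render 9: 96→116, due 70, tardiness 46
Render 3: 116→132, due 73, tardiness 59
Maximum = 59.

59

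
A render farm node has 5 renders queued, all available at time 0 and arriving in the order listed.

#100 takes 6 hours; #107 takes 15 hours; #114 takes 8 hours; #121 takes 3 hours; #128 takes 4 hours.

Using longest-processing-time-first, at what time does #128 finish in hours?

33

LPT (decreasing processing time): #107 #114 #100 #128 #121.
#107: 0→15
#114: 15→23
#100: 23→29
#128: 29→33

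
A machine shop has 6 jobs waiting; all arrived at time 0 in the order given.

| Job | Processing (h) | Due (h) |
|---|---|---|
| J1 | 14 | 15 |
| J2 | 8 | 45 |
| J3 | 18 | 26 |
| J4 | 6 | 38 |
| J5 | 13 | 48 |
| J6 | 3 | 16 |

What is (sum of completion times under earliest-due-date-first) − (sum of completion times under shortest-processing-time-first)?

53

EDD (increasing due date): J1 J6 J3 J4 J2 J5.
J1: 0→14
J6: 14→17
J3: 17→35
J4: 35→41
J2: 41→49
J5: 49→62
Sum = 14+17+35+41+49+62 = 218.
SPT (increasing processing time): J6 J4 J2 J5 J1 J3.
J6: 0→3
J4: 3→9
J2: 9→17
J5: 17→30
J1: 30→44
J3: 44→62
Sum = 3+9+17+30+44+62 = 165.
Difference = 218 − 165 = 53.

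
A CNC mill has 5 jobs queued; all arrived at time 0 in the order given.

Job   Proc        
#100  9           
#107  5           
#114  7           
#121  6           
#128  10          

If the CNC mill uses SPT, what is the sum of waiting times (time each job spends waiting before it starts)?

61

SPT (increasing processing time): #107 #121 #114 #100 #128.
#107: waits 0, runs 0→5
#121: waits 5, runs 5→11
#114: waits 11, runs 11→18
#100: waits 18, runs 18→27
#128: waits 27, runs 27→37
Sum = 0+5+11+18+27 = 61.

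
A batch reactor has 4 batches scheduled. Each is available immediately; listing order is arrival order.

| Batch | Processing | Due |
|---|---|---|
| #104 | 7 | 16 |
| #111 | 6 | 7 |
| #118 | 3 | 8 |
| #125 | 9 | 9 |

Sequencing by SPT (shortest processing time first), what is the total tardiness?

SPT (increasing processing time): #118 #111 #104 #125.
#118: 0→3, due 8, tardiness 0
#111: 3→9, due 7, tardiness 2
#104: 9→16, due 16, tardiness 0
#125: 16→25, due 9, tardiness 16
Sum = 0+2+0+16 = 18.

18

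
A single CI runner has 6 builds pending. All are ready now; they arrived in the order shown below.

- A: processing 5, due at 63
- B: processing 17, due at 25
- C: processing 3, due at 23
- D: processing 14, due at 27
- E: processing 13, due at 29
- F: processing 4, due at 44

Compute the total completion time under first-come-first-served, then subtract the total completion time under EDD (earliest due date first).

FIFO (arrival order): A B C D E F.
A: 0→5
B: 5→22
C: 22→25
D: 25→39
E: 39→52
F: 52→56
Sum = 5+22+25+39+52+56 = 199.
EDD (increasing due date): C B D E F A.
C: 0→3
B: 3→20
D: 20→34
E: 34→47
F: 47→51
A: 51→56
Sum = 3+20+34+47+51+56 = 211.
Difference = 199 − 211 = -12.

-12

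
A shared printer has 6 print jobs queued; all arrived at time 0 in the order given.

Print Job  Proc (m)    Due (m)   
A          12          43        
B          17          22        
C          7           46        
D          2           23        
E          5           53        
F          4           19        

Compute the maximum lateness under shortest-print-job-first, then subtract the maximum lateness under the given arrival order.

-3

SPT (increasing processing time): D F E C A B.
D: 0→2, due 23, lateness -21
F: 2→6, due 19, lateness -13
E: 6→11, due 53, lateness -42
C: 11→18, due 46, lateness -28
A: 18→30, due 43, lateness -13
B: 30→47, due 22, lateness 25
Maximum = 25.
FIFO (arrival order): A B C D E F.
A: 0→12, due 43, lateness -31
B: 12→29, due 22, lateness 7
C: 29→36, due 46, lateness -10
D: 36→38, due 23, lateness 15
E: 38→43, due 53, lateness -10
F: 43→47, due 19, lateness 28
Maximum = 28.
Difference = 25 − 28 = -3.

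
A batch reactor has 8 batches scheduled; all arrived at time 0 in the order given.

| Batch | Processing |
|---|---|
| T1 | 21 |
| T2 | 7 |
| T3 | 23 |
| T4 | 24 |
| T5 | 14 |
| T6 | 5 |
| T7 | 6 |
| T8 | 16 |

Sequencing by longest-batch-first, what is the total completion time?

LPT (decreasing processing time): T4 T3 T1 T8 T5 T2 T7 T6.
T4: 0→24
T3: 24→47
T1: 47→68
T8: 68→84
T5: 84→98
T2: 98→105
T7: 105→111
T6: 111→116
Sum = 24+47+68+84+98+105+111+116 = 653.

653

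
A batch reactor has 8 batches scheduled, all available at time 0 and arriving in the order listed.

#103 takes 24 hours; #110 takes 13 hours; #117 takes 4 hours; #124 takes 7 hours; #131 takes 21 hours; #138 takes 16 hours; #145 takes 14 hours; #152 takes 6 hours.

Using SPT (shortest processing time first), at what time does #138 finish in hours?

SPT (increasing processing time): #117 #152 #124 #110 #145 #138 #131 #103.
#117: 0→4
#152: 4→10
#124: 10→17
#110: 17→30
#145: 30→44
#138: 44→60

60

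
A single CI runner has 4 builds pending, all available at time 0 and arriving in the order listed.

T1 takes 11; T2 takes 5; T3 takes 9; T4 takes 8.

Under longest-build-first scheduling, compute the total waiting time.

LPT (decreasing processing time): T1 T3 T4 T2.
T1: waits 0, runs 0→11
T3: waits 11, runs 11→20
T4: waits 20, runs 20→28
T2: waits 28, runs 28→33
Sum = 0+11+20+28 = 59.

59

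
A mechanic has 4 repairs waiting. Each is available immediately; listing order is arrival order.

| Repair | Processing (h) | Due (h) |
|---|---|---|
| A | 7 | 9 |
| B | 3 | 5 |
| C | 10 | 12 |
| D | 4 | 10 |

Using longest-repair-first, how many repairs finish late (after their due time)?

LPT (decreasing processing time): C A D B.
C: 0→10, due 12, tardiness 0
A: 10→17, due 9, tardiness 8
D: 17→21, due 10, tardiness 11
B: 21→24, due 5, tardiness 19
Late repairs: 3.

3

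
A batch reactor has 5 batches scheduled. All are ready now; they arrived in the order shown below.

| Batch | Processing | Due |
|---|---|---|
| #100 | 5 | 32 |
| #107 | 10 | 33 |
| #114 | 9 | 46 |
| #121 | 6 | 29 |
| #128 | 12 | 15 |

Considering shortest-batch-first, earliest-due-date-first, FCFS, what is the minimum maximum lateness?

0

SPT (increasing processing time): #100 #121 #114 #107 #128.
#100: 0→5, due 32, lateness -27
#121: 5→11, due 29, lateness -18
#114: 11→20, due 46, lateness -26
#107: 20→30, due 33, lateness -3
#128: 30→42, due 15, lateness 27
Maximum = 27.
EDD (increasing due date): #128 #121 #100 #107 #114.
#128: 0→12, due 15, lateness -3
#121: 12→18, due 29, lateness -11
#100: 18→23, due 32, lateness -9
#107: 23→33, due 33, lateness 0
#114: 33→42, due 46, lateness -4
Maximum = 0.
FIFO (arrival order): #100 #107 #114 #121 #128.
#100: 0→5, due 32, lateness -27
#107: 5→15, due 33, lateness -18
#114: 15→24, due 46, lateness -22
#121: 24→30, due 29, lateness 1
#128: 30→42, due 15, lateness 27
Maximum = 27.
SPT 27, EDD 0, FIFO 27 → minimum 0.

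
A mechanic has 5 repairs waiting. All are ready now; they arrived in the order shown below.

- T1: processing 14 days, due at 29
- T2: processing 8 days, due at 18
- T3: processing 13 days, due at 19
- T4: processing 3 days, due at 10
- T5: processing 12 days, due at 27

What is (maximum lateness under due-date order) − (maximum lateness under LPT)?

EDD (increasing due date): T4 T2 T3 T5 T1.
T4: 0→3, due 10, lateness -7
T2: 3→11, due 18, lateness -7
T3: 11→24, due 19, lateness 5
T5: 24→36, due 27, lateness 9
T1: 36→50, due 29, lateness 21
Maximum = 21.
LPT (decreasing processing time): T1 T3 T5 T2 T4.
T1: 0→14, due 29, lateness -15
T3: 14→27, due 19, lateness 8
T5: 27→39, due 27, lateness 12
T2: 39→47, due 18, lateness 29
T4: 47→50, due 10, lateness 40
Maximum = 40.
Difference = 21 − 40 = -19.

-19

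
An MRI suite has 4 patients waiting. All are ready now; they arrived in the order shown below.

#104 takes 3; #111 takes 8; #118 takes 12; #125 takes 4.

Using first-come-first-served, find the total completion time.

64

FIFO (arrival order): #104 #111 #118 #125.
#104: 0→3
#111: 3→11
#118: 11→23
#125: 23→27
Sum = 3+11+23+27 = 64.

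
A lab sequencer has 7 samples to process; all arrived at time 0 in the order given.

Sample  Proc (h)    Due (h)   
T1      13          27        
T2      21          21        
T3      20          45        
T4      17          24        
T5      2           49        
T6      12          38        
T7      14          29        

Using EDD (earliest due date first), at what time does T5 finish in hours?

99

EDD (increasing due date): T2 T4 T1 T7 T6 T3 T5.
T2: 0→21
T4: 21→38
T1: 38→51
T7: 51→65
T6: 65→77
T3: 77→97
T5: 97→99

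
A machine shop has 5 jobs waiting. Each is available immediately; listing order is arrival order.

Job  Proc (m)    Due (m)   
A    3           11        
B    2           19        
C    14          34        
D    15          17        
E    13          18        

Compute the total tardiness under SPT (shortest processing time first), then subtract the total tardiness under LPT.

-56

SPT (increasing processing time): B A E C D.
B: 0→2, due 19, tardiness 0
A: 2→5, due 11, tardiness 0
E: 5→18, due 18, tardiness 0
C: 18→32, due 34, tardiness 0
D: 32→47, due 17, tardiness 30
Sum = 0+0+0+0+30 = 30.
LPT (decreasing processing time): D C E A B.
D: 0→15, due 17, tardiness 0
C: 15→29, due 34, tardiness 0
E: 29→42, due 18, tardiness 24
A: 42→45, due 11, tardiness 34
B: 45→47, due 19, tardiness 28
Sum = 0+0+24+34+28 = 86.
Difference = 30 − 86 = -56.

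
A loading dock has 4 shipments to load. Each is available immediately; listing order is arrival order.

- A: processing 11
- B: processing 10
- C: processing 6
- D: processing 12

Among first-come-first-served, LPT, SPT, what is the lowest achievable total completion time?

FIFO (arrival order): A B C D.
A: 0→11
B: 11→21
C: 21→27
D: 27→39
Sum = 11+21+27+39 = 98.
LPT (decreasing processing time): D A B C.
D: 0→12
A: 12→23
B: 23→33
C: 33→39
Sum = 12+23+33+39 = 107.
SPT (increasing processing time): C B A D.
C: 0→6
B: 6→16
A: 16→27
D: 27→39
Sum = 6+16+27+39 = 88.
FIFO 98, LPT 107, SPT 88 → minimum 88.

88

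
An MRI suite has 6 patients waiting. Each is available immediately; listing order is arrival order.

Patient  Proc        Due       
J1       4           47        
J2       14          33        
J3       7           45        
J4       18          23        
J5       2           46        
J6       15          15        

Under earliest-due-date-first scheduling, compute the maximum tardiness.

14

EDD (increasing due date): J6 J4 J2 J3 J5 J1.
J6: 0→15, due 15, tardiness 0
J4: 15→33, due 23, tardiness 10
J2: 33→47, due 33, tardiness 14
J3: 47→54, due 45, tardiness 9
J5: 54→56, due 46, tardiness 10
J1: 56→60, due 47, tardiness 13
Maximum = 14.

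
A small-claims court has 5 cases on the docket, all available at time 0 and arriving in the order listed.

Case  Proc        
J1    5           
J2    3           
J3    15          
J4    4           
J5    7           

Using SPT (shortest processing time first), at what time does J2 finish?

SPT (increasing processing time): J2 J4 J1 J5 J3.
J2: 0→3

3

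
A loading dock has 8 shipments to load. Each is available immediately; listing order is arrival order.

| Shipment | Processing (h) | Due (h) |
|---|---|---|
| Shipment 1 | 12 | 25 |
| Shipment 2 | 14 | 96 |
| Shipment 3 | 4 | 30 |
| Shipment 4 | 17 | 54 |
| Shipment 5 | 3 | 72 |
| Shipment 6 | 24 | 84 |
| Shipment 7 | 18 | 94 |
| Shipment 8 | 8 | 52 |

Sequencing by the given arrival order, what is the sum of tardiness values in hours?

48

FIFO (arrival order): Shipment 1 Shipment 2 Shipment 3 Shipment 4 Shipment 5 Shipment 6 Shipment 7 Shipment 8.
Shipment 1: 0→12, due 25, tardiness 0
Shipment 2: 12→26, due 96, tardiness 0
Shipment 3: 26→30, due 30, tardiness 0
Shipment 4: 30→47, due 54, tardiness 0
Shipment 5: 47→50, due 72, tardiness 0
Shipment 6: 50→74, due 84, tardiness 0
Shipment 7: 74→92, due 94, tardiness 0
Shipment 8: 92→100, due 52, tardiness 48
Sum = 0+0+0+0+0+0+0+48 = 48.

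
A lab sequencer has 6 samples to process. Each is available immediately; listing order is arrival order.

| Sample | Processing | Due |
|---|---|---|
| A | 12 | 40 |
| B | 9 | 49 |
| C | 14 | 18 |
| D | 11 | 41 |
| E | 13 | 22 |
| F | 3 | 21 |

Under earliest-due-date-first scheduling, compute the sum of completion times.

EDD (increasing due date): C F E A D B.
C: 0→14
F: 14→17
E: 17→30
A: 30→42
D: 42→53
B: 53→62
Sum = 14+17+30+42+53+62 = 218.

218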